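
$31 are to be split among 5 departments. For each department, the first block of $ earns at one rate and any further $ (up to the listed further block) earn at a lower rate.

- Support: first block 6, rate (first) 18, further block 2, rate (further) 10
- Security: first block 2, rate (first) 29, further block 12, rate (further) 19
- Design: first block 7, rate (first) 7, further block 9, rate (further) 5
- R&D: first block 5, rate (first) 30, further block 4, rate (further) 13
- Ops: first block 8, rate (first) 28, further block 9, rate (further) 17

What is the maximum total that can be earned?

732

Treat each block as its own option and order by rate: R&D/T1 30 > Security/T1 29 > Ops/T1 28 > Security/T2 19 > Support/T1 18 > Ops/T2 17 > R&D/T2 13 > Support/T2 10 > Design/T1 7 > Design/T2 5.
R&D T1 at 30: fill all 5 ; 26 left.
Security T1 at 29: fill all 2 ; 24 left.
Fill Ops T1 block (8 at 28) ; 16 left.
Security/T2 (19): +12 ; 4 left.
Support/T1: +4 of 6 at 18; pool empty.
Total = 30×5 + 29×2 + 28×8 + 19×12 + 18×4 = 732.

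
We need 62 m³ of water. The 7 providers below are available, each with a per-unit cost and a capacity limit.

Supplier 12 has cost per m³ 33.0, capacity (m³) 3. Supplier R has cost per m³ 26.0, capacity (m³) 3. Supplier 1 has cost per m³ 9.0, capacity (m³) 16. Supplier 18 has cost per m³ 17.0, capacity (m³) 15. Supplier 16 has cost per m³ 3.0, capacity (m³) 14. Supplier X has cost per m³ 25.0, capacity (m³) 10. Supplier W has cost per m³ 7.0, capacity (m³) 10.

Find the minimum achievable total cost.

Fill from the cheapest provider first.
Supplier 16 (3.0): use full 14 — 48 m³ to go.
Take 10 from Supplier W at 7.0 — need 38 more.
Supplier 1 at 9.0: take all 16 m³ — 22 still needed.
Supplier 18 (17.0): use full 15 — 7 m³ to go.
Take 7 from Supplier X at 25.0 to finish.
Supplier R, Supplier 12: unused.
Cost = 14×3.0 + 10×7.0 + 16×9.0 + 15×17.0 + 7×25.0 = 686.

686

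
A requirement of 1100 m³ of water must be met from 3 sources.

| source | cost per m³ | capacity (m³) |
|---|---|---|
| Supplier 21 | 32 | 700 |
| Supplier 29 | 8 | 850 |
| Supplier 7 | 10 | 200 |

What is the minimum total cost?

Fill from the cheapest source first.
Take 850 from Supplier 29 at 8 — need 250 more.
Supplier 7 at 10: take all 200 m³ — 50 still needed.
Supplier 21 at 32: take 50 of its 700 — requirement met.
Cost = 850×8 + 200×10 + 50×32 = 10400.

10400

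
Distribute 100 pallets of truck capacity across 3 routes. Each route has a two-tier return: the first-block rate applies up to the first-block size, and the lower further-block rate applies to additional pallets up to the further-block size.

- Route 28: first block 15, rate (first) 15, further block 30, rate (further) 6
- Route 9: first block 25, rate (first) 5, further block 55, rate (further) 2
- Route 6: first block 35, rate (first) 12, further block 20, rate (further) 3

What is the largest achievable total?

Rank every tier by rate: Route 28/T1 15 > Route 6/T1 12 > Route 28/T2 6 > Route 9/T1 5 > Route 6/T2 3 > Route 9/T2 2.
Fill Route 28 T1 block (15 at 15) → 85 left.
Route 6/T1 (12): +35 → 50 left.
Fill Route 28 T2 block (30 at 6) → 20 left.
Route 9 T1 at 5: only 20 left, fill 20.
Total = 15×15 + 12×35 + 6×30 + 5×20 = 925.

925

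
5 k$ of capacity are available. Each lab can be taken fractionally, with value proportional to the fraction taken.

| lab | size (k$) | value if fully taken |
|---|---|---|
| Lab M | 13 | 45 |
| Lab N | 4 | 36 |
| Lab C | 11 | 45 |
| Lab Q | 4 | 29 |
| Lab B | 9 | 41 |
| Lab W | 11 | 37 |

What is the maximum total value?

43.25

Sort by value density: Lab N 36/4≈9, Lab Q 29/4≈7.25, Lab B 41/9≈4.56, Lab C 45/11≈4.09, Lab M 45/13≈3.46, Lab W 37/11≈3.36.
All 4 k$ of Lab N fit (value 36) → 1 remain.
Only 1 k$ remain; take 1/4 of Lab Q for value 29×1/4 = 7.25.
Total value = 43.25.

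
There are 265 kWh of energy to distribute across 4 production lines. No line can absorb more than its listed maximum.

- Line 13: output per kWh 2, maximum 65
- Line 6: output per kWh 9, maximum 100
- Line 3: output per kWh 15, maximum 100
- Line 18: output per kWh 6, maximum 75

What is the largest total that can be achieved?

Order the production lines by output per kWh: Line 3 15 > Line 6 9 > Line 18 6 > Line 13 2.
Line 3: +100 to 100 (cap) → 165 left.
Line 6 takes 100 to reach its cap of 100 → 65 left.
Line 18: +65 (room for 75) → 65. Pool exhausted.
Total = 9×100 + 15×100 + 6×65 = 2790.

2790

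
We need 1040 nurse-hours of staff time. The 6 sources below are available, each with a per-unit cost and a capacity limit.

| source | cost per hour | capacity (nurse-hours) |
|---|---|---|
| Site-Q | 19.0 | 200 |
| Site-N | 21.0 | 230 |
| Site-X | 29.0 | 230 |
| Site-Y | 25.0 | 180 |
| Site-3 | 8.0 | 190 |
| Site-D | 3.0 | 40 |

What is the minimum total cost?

20570

Use sources in increasing cost order.
Take 40 from Site-D at 3.0 → need 1000 more.
Site-3 (8.0): use full 190 → 810 nurse-hours to go.
Take 200 from Site-Q at 19.0 → need 610 more.
Take 230 from Site-N at 21.0 → need 380 more.
Site-Y (25.0): use full 180 → 200 nurse-hours to go.
Take 200 from Site-X at 29.0 to finish.
Cost = 40×3.0 + 190×8.0 + 200×19.0 + 230×21.0 + 180×25.0 + 200×29.0 = 20570.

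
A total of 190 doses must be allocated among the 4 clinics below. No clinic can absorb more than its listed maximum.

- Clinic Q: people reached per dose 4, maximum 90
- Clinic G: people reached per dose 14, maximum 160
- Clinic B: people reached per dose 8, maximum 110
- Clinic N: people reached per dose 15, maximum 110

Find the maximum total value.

Rank by people reached per dose: Clinic N 15 > Clinic G 14 > Clinic B 8 > Clinic Q 4.
Clinic N: +110 to 110 (cap) → 80 left.
Only 80 left; Clinic G takes them to reach 80.
Total = 14×80 + 15×110 = 2770.

2770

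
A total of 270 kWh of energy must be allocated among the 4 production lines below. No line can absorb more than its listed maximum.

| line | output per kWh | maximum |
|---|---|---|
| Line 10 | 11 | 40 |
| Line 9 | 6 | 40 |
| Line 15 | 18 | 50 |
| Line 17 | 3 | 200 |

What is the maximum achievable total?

2000

Order the production lines by output per kWh: Line 15 18 > Line 10 11 > Line 9 6 > Line 17 3.
Line 15: +50 to 50 (cap) ; 220 left.
Line 10 takes 40 to reach its cap of 40 ; 180 left.
Line 9 takes 40 to reach its cap of 40 ; 140 left.
Line 17: +140 (room for 200) → 140. Pool exhausted.
Total = 11×40 + 6×40 + 18×50 + 3×140 = 2000.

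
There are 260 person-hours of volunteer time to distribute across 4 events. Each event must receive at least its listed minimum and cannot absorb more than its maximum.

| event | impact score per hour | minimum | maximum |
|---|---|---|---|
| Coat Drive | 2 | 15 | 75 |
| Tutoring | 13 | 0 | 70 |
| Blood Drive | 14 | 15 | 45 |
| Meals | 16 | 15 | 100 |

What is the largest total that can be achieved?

3230

Meeting every minimum uses 15+0+15+15 = 45 person-hours, leaving 215.
Rank by impact score per hour: Meals 16 > Blood Drive 14 > Tutoring 13 > Coat Drive 2.
Give Meals 85 more to hit its cap of 100 → 130 left.
Blood Drive: +30 to 45 (cap) → 100 left.
Give Tutoring 70 more to hit its cap of 70 → 30 left.
Coat Drive has room for 60 more but only 30 remain, so it gets 45.
Total = 2×45 + 13×70 + 14×45 + 16×100 = 3230.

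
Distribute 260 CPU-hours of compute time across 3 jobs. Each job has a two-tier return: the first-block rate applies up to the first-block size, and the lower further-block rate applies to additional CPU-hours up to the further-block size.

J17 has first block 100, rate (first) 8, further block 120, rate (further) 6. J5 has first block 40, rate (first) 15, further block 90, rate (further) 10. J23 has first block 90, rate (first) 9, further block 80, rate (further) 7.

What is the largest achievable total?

Order all 6 blocks by rate: J5/first 15 > J5/second 10 > J23/first 9 > J17/first 8 > J23/second 7 > J17/second 6.
J5/first (15): +40 — 220 left.
Fill J5 second block (90 at 10) — 130 left.
Fill J23 first block (90 at 9) — 40 left.
J17/first: +40 of 100 at 8; pool empty.
Total = 15×40 + 10×90 + 9×90 + 8×40 = 2630.

2630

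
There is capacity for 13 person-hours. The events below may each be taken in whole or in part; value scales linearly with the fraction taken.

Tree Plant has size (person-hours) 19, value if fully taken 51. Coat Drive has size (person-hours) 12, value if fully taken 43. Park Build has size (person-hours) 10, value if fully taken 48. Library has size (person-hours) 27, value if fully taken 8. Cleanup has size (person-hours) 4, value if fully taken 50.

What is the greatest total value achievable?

93.2

Best value per unit of size first: Cleanup 50/4≈12.5, Park Build 48/10≈4.8, Coat Drive 43/12≈3.58, Tree Plant 51/19≈2.68, Library 8/27≈0.296.
Take all of Cleanup (4 person-hours, value 50) ; 9 person-hours left.
Only 9 person-hours remain; take 9/10 of Park Build for value 48×9/10 = 43.2.
Total value = 93.2.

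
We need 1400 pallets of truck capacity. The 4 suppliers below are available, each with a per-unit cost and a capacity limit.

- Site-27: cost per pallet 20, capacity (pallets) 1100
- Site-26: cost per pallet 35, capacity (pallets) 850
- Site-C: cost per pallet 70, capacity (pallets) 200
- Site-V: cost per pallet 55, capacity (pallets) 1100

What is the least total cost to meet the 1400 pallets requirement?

Use suppliers in increasing cost order.
Take 1100 from Site-27 at 20 — need 300 more.
Take 300 from Site-26 at 35 to finish.
Site-V, Site-C: unused.
Cost = 1100×20 + 300×35 = 32500.

32500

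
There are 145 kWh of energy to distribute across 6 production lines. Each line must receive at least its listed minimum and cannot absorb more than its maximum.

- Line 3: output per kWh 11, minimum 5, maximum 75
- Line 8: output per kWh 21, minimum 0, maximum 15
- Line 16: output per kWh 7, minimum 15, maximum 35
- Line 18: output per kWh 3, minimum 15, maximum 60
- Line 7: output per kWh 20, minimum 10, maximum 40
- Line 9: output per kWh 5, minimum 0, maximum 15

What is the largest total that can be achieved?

1925

Meeting every minimum uses 5+0+15+15+10+0 = 45 kWh, leaving 100.
Order the production lines by output per kWh: Line 8 21 > Line 7 20 > Line 3 11 > Line 16 7 > Line 9 5 > Line 18 3.
Line 8 takes 15 more to reach its cap of 15 — 85 left.
Give Line 7 30 more to hit its cap of 40 — 55 left.
Line 3 has room for 70 more but only 55 remain, so it gets 60.
Total = 11×60 + 21×15 + 7×15 + 3×15 + 20×40 = 1925.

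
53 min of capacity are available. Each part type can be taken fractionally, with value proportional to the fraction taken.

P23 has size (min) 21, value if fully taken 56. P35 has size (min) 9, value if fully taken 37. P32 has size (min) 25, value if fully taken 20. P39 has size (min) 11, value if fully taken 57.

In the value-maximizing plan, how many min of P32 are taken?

12

Sort by value density: P39 57/11≈5.18, P35 37/9≈4.11, P23 56/21≈2.67, P32 20/25≈0.8.
All 11 min of P39 fit (value 57) ; 42 remain.
All 9 min of P35 fit (value 37) ; 33 remain.
All 21 min of P23 fit (value 56) ; 12 remain.
Fill the last 12 min with part of P32: 12/25 of it earns 9.6.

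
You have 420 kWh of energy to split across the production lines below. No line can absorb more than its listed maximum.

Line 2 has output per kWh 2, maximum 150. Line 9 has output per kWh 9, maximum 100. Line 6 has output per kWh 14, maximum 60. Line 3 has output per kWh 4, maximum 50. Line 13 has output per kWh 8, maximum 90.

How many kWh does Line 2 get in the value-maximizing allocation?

Highest output per kWh first: Line 6 14 > Line 9 9 > Line 13 8 > Line 3 4 > Line 2 2.
Line 6: +60 to 60 (cap) → 360 left.
Give Line 9 100 to hit its cap of 100 → 260 left.
Line 13: +90 to 90 (cap) → 170 left.
Give Line 3 50 to hit its cap of 50 → 120 left.
Only 120 left; Line 2 takes them to reach 120.

120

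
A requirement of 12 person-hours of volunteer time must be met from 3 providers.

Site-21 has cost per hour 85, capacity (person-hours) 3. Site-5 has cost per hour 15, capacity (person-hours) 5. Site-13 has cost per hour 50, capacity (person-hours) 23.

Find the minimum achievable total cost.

Cheapest first:
Site-5 (15): use full 5 ; 7 person-hours to go.
Site-13 (50): take the remaining 7 ; done.
Site-21: unused.
Cost = 5×15 + 7×50 = 425.

425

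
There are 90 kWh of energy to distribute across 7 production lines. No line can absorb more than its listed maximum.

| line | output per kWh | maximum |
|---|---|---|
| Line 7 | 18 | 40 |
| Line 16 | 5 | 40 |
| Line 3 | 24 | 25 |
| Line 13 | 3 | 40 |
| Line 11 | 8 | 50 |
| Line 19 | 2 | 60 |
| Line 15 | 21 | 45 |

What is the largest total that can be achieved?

1905

Rank by output per kWh: Line 3 24 > Line 15 21 > Line 7 18 > Line 11 8 > Line 16 5 > Line 13 3 > Line 19 2.
Give Line 3 25 to hit its cap of 25 ; 65 left.
Line 15 takes 45 to reach its cap of 45 ; 20 left.
Line 7: +20 (room for 40) → 20. Pool exhausted.
Total = 18×20 + 24×25 + 21×45 = 1905.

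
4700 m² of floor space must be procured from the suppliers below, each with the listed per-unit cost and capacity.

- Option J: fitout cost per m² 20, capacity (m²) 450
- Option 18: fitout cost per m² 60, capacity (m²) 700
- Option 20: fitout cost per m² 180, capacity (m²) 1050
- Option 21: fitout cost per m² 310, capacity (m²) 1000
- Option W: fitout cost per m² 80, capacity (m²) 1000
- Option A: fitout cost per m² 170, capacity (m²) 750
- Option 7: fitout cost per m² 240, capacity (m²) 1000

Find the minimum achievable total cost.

627500

Fill from the cheapest supplier first.
Take 450 from Option J at 20 ; need 4250 more.
Option 18 at 60: take all 700 m² ; 3550 still needed.
Option W at 80: take all 1000 m² ; 2550 still needed.
Option A at 170: take all 750 m² ; 1800 still needed.
Take 1050 from Option 20 at 180 ; need 750 more.
Take 750 from Option 7 at 240 to finish.
Option 21: unused.
Cost = 450×20 + 700×60 + 1000×80 + 750×170 + 1050×180 + 750×240 = 627500.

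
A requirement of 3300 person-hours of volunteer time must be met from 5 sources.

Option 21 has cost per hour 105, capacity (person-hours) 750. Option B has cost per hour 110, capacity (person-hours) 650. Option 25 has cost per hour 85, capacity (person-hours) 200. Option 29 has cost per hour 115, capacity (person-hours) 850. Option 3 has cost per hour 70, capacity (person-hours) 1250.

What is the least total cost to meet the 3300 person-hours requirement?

306500

Fill from the cheapest source first.
Option 3 (70): use full 1250 → 2050 person-hours to go.
Take 200 from Option 25 at 85 → need 1850 more.
Option 21 (105): use full 750 → 1100 person-hours to go.
Option B (110): use full 650 → 450 person-hours to go.
Take 450 from Option 29 at 115 to finish.
Cost = 1250×70 + 200×85 + 750×105 + 650×110 + 450×115 = 306500.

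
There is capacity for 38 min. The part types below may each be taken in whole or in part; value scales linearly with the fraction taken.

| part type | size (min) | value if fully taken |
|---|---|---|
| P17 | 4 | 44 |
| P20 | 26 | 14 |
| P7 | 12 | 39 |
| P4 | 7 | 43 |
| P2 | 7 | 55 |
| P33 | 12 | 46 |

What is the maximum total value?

214

Sort by value density: P17 44/4≈11, P2 55/7≈7.86, P4 43/7≈6.14, P33 46/12≈3.83, P7 39/12≈3.25, P20 14/26≈0.538.
All 4 min of P17 fit (value 44) ; 34 remain.
All 7 min of P2 fit (value 55) ; 27 remain.
Take all of P4 (7 min, value 43) ; 20 min left.
P33: take in full, 12 min for value 46 ; 8 left.
8 min left: a 8/12 share of P7 gives 39×8/12 = 26.
Total value = 214.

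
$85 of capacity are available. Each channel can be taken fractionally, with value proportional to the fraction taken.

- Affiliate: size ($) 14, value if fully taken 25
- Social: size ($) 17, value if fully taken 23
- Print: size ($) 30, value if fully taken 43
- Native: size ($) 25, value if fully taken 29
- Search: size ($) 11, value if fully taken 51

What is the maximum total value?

157.08

Sort by value density: Search 51/11≈4.64, Affiliate 25/14≈1.79, Print 43/30≈1.43, Social 23/17≈1.35, Native 29/25≈1.16.
All 11 $ of Search fit (value 51) ; 74 remain.
Take all of Affiliate (14 $, value 25) ; 60 $ left.
Print: take in full, 30 $ for value 43 ; 30 left.
Social: take in full, 17 $ for value 23 ; 13 left.
Fill the last 13 $ with part of Native: 13/25 of it earns 15.08.
Total value = 157.08.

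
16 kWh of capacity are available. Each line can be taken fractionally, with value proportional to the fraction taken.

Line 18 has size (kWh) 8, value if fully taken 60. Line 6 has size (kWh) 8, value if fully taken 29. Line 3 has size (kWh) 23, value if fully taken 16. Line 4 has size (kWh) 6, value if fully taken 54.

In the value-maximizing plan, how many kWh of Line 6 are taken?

2

Rank by value-to-size ratio: Line 4 54/6≈9, Line 18 60/8≈7.5, Line 6 29/8≈3.62, Line 3 16/23≈0.696.
Take all of Line 4 (6 kWh, value 54) → 10 kWh left.
Line 18: take in full, 8 kWh for value 60 → 2 left.
Only 2 kWh remain; take 2/8 of Line 6 for value 29×2/8 = 7.25.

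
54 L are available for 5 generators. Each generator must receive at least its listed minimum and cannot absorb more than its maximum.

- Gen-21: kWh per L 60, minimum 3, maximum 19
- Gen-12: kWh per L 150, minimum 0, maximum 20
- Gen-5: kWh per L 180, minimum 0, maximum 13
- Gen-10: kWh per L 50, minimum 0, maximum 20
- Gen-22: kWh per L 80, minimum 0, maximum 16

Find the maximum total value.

Meeting every minimum uses 3+0+0+0+0 = 3 L, leaving 51.
Order the generators by kWh per L: Gen-5 180 > Gen-12 150 > Gen-22 80 > Gen-21 60 > Gen-10 50.
Gen-5 takes 13 more to reach its cap of 13 — 38 left.
Give Gen-12 20 more to hit its cap of 20 — 18 left.
Give Gen-22 16 more to hit its cap of 16 — 2 left.
Only 2 left; Gen-21 takes them to reach 5.
Total = 60×5 + 150×20 + 180×13 + 80×16 = 6920.

6920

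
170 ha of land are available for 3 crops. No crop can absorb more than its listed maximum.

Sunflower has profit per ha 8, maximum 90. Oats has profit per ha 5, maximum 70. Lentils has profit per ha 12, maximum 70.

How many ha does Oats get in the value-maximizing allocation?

Highest profit per ha first: Lentils 12 > Sunflower 8 > Oats 5.
Lentils: +70 to 70 (cap) → 100 left.
Sunflower: +90 to 90 (cap) → 10 left.
Oats: +10 (room for 70) → 10. Pool exhausted.

10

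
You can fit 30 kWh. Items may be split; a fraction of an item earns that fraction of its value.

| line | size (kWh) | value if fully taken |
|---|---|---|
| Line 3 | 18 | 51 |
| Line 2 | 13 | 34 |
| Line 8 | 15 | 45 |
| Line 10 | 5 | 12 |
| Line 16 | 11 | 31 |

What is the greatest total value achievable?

87.5

Sort by value density: Line 8 45/15≈3, Line 3 51/18≈2.83, Line 16 31/11≈2.82, Line 2 34/13≈2.62, Line 10 12/5≈2.4.
All 15 kWh of Line 8 fit (value 45) → 15 remain.
Fill the last 15 kWh with part of Line 3: 15/18 of it earns 42.5.
Total value = 87.5.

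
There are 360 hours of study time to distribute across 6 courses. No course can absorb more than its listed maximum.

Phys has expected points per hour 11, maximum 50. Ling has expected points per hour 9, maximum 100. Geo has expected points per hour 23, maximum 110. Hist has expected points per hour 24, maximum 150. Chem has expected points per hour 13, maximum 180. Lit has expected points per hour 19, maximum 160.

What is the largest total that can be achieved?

8030

Highest expected points per hour first: Hist 24 > Geo 23 > Lit 19 > Chem 13 > Phys 11 > Ling 9.
Give Hist 150 to hit its cap of 150 — 210 left.
Geo takes 110 to reach its cap of 110 — 100 left.
Lit: +100 (room for 160) → 100. Pool exhausted.
Total = 23×110 + 24×150 + 19×100 = 8030.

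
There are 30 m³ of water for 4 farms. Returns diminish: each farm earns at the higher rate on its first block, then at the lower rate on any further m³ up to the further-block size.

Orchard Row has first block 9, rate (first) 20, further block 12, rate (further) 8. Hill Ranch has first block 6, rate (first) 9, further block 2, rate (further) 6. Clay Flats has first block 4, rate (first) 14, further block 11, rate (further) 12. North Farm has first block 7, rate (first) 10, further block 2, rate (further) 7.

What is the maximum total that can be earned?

Rank every tier by rate: Orchard Row/first 20 > Clay Flats/first 14 > Clay Flats/second 12 > North Farm/first 10 > Hill Ranch/first 9 > Orchard Row/second 8 > North Farm/second 7 > Hill Ranch/second 6.
Fill Orchard Row first block (9 at 20) ; 21 left.
Clay Flats/first (14): +4 ; 17 left.
Clay Flats second at 12: fill all 11 ; 6 left.
North Farm/first: +6 of 7 at 10; pool empty.
Total = 20×9 + 14×4 + 12×11 + 10×6 = 428.

428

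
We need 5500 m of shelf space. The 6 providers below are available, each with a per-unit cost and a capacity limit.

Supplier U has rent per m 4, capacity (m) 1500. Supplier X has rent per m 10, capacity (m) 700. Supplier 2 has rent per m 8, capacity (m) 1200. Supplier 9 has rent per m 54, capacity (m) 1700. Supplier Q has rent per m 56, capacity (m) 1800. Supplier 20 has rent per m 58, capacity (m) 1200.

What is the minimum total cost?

136800

Fill from the cheapest provider first.
Supplier U (4): use full 1500 ; 4000 m to go.
Supplier 2 (8): use full 1200 ; 2800 m to go.
Take 700 from Supplier X at 10 ; need 2100 more.
Supplier 9 at 54: take all 1700 m ; 400 still needed.
Supplier Q at 56: take 400 of its 1800 ; requirement met.
Supplier 20: unused.
Cost = 1500×4 + 1200×8 + 700×10 + 1700×54 + 400×56 = 136800.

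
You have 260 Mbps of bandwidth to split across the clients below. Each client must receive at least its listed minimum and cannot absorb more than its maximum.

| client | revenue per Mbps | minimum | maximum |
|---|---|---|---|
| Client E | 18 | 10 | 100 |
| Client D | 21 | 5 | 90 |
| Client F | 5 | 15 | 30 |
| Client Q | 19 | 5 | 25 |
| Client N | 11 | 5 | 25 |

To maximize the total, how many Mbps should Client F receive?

Meeting every minimum uses 10+5+15+5+5 = 40 Mbps, leaving 220.
Rank by revenue per Mbps: Client D 21 > Client Q 19 > Client E 18 > Client N 11 > Client F 5.
Give Client D 85 more to hit its cap of 90 ; 135 left.
Client Q: +20 to 25 (cap) ; 115 left.
Client E: +90 to 100 (cap) ; 25 left.
Client N: +20 to 25 (cap) ; 5 left.
Client F has room for 15 more but only 5 remain, so it gets 20.

20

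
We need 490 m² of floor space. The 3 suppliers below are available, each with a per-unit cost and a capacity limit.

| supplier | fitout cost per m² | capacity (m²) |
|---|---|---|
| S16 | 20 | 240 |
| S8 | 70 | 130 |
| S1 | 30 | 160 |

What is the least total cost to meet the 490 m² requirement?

Use suppliers in increasing cost order.
S16 at 20: take all 240 m² ; 250 still needed.
S1 at 30: take all 160 m² ; 90 still needed.
Take 90 from S8 at 70 to finish.
Cost = 240×20 + 160×30 + 90×70 = 15900.

15900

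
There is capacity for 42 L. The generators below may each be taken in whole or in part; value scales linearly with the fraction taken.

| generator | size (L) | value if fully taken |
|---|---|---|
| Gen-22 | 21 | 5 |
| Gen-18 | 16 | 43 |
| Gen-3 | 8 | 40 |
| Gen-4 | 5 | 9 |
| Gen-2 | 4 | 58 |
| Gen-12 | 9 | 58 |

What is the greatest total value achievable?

Sort by value density: Gen-2 58/4≈14.5, Gen-12 58/9≈6.44, Gen-3 40/8≈5, Gen-18 43/16≈2.69, Gen-4 9/5≈1.8, Gen-22 5/21≈0.238.
Take all of Gen-2 (4 L, value 58) — 38 L left.
All 9 L of Gen-12 fit (value 58) — 29 remain.
Gen-3: take in full, 8 L for value 40 — 21 left.
All 16 L of Gen-18 fit (value 43) — 5 remain.
All 5 L of Gen-4 fit (value 9) — 0 remain.
Total value = 208.

208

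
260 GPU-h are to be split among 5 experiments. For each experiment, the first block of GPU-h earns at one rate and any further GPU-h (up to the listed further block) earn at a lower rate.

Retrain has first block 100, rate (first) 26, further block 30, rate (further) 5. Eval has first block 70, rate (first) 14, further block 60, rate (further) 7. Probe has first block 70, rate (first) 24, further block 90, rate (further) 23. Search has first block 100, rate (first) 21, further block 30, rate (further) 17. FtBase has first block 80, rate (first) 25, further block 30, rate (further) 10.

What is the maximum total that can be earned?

Order all 10 blocks by rate: Retrain/T1 26 > FtBase/T1 25 > Probe/T1 24 > Probe/T2 23 > Search/T1 21 > Search/T2 17 > Eval/T1 14 > FtBase/T2 10 > Eval/T2 7 > Retrain/T2 5.
Fill Retrain T1 block (100 at 26) — 160 left.
Fill FtBase T1 block (80 at 25) — 80 left.
Probe T1 at 24: fill all 70 — 10 left.
Probe/T2: +10 of 90 at 23; pool empty.
Total = 26×100 + 25×80 + 24×70 + 23×10 = 6510.

6510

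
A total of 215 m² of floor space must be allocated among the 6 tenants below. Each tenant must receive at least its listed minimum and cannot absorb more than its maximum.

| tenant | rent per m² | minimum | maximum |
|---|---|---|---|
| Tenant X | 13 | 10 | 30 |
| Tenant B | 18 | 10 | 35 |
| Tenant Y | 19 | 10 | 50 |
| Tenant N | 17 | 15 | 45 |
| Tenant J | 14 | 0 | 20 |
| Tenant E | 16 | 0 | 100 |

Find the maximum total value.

3675

Meeting every minimum uses 10+10+10+15+0+0 = 45 m², leaving 170.
Rank by rent per m²: Tenant Y 19 > Tenant B 18 > Tenant N 17 > Tenant E 16 > Tenant J 14 > Tenant X 13.
Give Tenant Y 40 more to hit its cap of 50 — 130 left.
Tenant B: +25 to 35 (cap) — 105 left.
Tenant N takes 30 more to reach its cap of 45 — 75 left.
Tenant E: +75 (room for 100) → 75. Pool exhausted.
Total = 13×10 + 18×35 + 19×50 + 17×45 + 16×75 = 3675.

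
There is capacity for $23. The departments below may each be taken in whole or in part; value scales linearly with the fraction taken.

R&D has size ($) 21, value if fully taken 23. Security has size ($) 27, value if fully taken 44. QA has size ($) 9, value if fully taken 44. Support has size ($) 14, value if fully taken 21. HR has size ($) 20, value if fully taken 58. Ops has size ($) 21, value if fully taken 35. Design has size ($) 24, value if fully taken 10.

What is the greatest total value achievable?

Sort by value density: QA 44/9≈4.89, HR 58/20≈2.9, Ops 35/21≈1.67, Security 44/27≈1.63, Support 21/14≈1.5, R&D 23/21≈1.1, Design 10/24≈0.417.
QA: take in full, 9 $ for value 44 — 14 left.
Only 14 $ remain; take 14/20 of HR for value 58×14/20 = 40.6.
Total value = 84.6.

84.6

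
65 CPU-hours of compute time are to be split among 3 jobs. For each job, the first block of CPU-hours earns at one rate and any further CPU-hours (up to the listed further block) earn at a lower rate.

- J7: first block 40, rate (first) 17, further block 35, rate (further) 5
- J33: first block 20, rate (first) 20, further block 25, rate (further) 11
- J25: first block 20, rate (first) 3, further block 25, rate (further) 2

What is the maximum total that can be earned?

Treat each block as its own option and order by rate: J33/first 20 > J7/first 17 > J33/second 11 > J7/second 5 > J25/first 3 > J25/second 2.
J33/first (20): +20 — 45 left.
J7 first at 17: fill all 40 — 5 left.
J33/second: +5 of 25 at 11; pool empty.
Total = 20×20 + 17×40 + 11×5 = 1135.

1135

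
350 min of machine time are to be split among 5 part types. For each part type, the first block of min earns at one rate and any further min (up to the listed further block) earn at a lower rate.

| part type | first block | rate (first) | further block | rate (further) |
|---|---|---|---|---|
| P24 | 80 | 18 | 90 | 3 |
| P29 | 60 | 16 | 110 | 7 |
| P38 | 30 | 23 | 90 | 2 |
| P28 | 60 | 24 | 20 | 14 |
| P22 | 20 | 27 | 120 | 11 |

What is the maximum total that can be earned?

6230

Treat each block as its own option and order by rate: P22/T1 27 > P28/T1 24 > P38/T1 23 > P24/T1 18 > P29/T1 16 > P28/T2 14 > P22/T2 11 > P29/T2 7 > P24/T2 3 > P38/T2 2.
Fill P22 T1 block (20 at 27) — 330 left.
Fill P28 T1 block (60 at 24) — 270 left.
Fill P38 T1 block (30 at 23) — 240 left.
P24 T1 at 18: fill all 80 — 160 left.
P29/T1 (16): +60 — 100 left.
P28 T2 at 14: fill all 20 — 80 left.
P22/T2: +80 of 120 at 11; pool empty.
Total = 27×20 + 24×60 + 23×30 + 18×80 + 16×60 + 14×20 + 11×80 = 6230.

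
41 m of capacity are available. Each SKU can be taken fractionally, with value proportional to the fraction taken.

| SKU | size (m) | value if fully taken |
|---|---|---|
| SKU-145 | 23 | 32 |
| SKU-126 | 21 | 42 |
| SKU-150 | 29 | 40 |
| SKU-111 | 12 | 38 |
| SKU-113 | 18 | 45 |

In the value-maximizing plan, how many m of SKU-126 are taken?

11

Sort by value density: SKU-111 38/12≈3.17, SKU-113 45/18≈2.5, SKU-126 42/21≈2, SKU-145 32/23≈1.39, SKU-150 40/29≈1.38.
SKU-111: take in full, 12 m for value 38 ; 29 left.
Take all of SKU-113 (18 m, value 45) ; 11 m left.
11 m left: a 11/21 share of SKU-126 gives 42×11/21 = 22.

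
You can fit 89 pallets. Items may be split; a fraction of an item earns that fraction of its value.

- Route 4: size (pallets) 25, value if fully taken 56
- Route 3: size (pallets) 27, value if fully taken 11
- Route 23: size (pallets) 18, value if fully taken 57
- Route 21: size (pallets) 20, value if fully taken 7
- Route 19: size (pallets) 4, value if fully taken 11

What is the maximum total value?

Rank by value-to-size ratio: Route 23 57/18≈3.17, Route 19 11/4≈2.75, Route 4 56/25≈2.24, Route 3 11/27≈0.407, Route 21 7/20≈0.35.
Take all of Route 23 (18 pallets, value 57) — 71 pallets left.
Route 19: take in full, 4 pallets for value 11 — 67 left.
Take all of Route 4 (25 pallets, value 56) — 42 pallets left.
Take all of Route 3 (27 pallets, value 11) — 15 pallets left.
Only 15 pallets remain; take 15/20 of Route 21 for value 7×15/20 = 5.25.
Total value = 140.25.

140.25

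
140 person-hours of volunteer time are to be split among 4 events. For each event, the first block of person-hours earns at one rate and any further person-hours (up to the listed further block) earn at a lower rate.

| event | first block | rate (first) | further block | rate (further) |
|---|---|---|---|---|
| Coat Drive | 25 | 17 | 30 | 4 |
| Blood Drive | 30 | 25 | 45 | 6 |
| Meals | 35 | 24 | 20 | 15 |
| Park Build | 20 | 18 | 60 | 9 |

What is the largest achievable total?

2765

Order all 8 blocks by rate: Blood Drive/T1 25 > Meals/T1 24 > Park Build/T1 18 > Coat Drive/T1 17 > Meals/T2 15 > Park Build/T2 9 > Blood Drive/T2 6 > Coat Drive/T2 4.
Blood Drive/T1 (25): +30 → 110 left.
Meals T1 at 24: fill all 35 → 75 left.
Fill Park Build T1 block (20 at 18) → 55 left.
Coat Drive T1 at 17: fill all 25 → 30 left.
Fill Meals T2 block (20 at 15) → 10 left.
10 remain; put them into Park Build T2 at 9.
Total = 25×30 + 24×35 + 18×20 + 17×25 + 15×20 + 9×10 = 2765.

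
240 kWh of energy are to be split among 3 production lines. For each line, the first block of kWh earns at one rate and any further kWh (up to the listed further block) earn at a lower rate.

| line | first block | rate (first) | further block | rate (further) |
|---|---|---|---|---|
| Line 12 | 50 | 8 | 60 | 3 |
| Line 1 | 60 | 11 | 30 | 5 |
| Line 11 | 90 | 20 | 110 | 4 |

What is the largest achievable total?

3050

Treat each block as its own option and order by rate: Line 11/first 20 > Line 1/first 11 > Line 12/first 8 > Line 1/second 5 > Line 11/second 4 > Line 12/second 3.
Fill Line 11 first block (90 at 20) → 150 left.
Line 1 first at 11: fill all 60 → 90 left.
Line 12/first (8): +50 → 40 left.
Line 1 second at 5: fill all 30 → 10 left.
Line 11 second at 4: only 10 left, fill 10.
Total = 20×90 + 11×60 + 8×50 + 5×30 + 4×10 = 3050.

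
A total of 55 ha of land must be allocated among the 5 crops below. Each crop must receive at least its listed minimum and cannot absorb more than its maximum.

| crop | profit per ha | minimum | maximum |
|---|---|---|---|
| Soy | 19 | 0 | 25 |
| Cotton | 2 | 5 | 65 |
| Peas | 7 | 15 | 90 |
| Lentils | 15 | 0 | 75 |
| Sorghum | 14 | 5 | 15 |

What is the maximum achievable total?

735

Meeting every minimum uses 0+5+15+0+5 = 25 ha, leaving 30.
Rank by profit per ha: Soy 19 > Lentils 15 > Sorghum 14 > Peas 7 > Cotton 2.
Soy: +25 to 25 (cap) → 5 left.
Lentils: +5 (room for 75) → 5. Pool exhausted.
Total = 19×25 + 2×5 + 7×15 + 15×5 + 14×5 = 735.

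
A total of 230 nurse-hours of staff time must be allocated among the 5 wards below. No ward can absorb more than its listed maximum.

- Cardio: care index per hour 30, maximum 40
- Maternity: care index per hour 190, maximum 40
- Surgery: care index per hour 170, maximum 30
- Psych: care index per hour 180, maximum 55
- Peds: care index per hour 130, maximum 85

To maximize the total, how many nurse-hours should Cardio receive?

Order the wards by care index per hour: Maternity 190 > Psych 180 > Surgery 170 > Peds 130 > Cardio 30.
Maternity takes 40 to reach its cap of 40 — 190 left.
Give Psych 55 to hit its cap of 55 — 135 left.
Surgery takes 30 to reach its cap of 30 — 105 left.
Peds: +85 to 85 (cap) — 20 left.
Only 20 left; Cardio takes them to reach 20.

20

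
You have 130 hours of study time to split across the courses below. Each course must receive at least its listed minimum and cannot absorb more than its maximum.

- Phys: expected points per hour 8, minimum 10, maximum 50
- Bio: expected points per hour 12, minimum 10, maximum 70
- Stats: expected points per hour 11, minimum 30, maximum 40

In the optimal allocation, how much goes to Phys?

20

Meeting every minimum uses 10+10+30 = 50 hours, leaving 80.
Rank by expected points per hour: Bio 12 > Stats 11 > Phys 8.
Bio takes 60 more to reach its cap of 70 → 20 left.
Stats takes 10 more to reach its cap of 40 → 10 left.
Phys: +10 (room for 40) → 20. Pool exhausted.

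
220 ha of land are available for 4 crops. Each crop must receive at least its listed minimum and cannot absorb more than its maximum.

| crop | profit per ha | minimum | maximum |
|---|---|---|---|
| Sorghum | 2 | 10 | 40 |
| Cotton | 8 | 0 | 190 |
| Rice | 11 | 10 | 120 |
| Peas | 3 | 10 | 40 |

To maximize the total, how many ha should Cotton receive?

80

Meeting every minimum uses 10+0+10+10 = 30 ha, leaving 190.
Order the crops by profit per ha: Rice 11 > Cotton 8 > Peas 3 > Sorghum 2.
Rice: +110 to 120 (cap) — 80 left.
Cotton has room for 190 more but only 80 remain, so it gets 80.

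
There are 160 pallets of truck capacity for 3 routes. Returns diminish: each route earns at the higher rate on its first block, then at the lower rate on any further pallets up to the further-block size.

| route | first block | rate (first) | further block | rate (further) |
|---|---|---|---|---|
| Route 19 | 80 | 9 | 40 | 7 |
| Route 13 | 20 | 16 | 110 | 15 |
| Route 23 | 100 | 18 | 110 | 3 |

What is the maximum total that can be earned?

2720

Rank every tier by rate: Route 23/first 18 > Route 13/first 16 > Route 13/second 15 > Route 19/first 9 > Route 19/second 7 > Route 23/second 3.
Route 23/first (18): +100 → 60 left.
Route 13/first (16): +20 → 40 left.
40 remain; put them into Route 13 second at 15.
Total = 18×100 + 16×20 + 15×40 = 2720.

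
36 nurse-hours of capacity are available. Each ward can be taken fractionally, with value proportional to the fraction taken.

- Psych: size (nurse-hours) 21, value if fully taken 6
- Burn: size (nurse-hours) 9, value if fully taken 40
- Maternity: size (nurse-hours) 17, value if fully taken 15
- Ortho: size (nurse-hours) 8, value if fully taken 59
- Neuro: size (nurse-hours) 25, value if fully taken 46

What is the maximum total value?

Best value per unit of size first: Ortho 59/8≈7.38, Burn 40/9≈4.44, Neuro 46/25≈1.84, Maternity 15/17≈0.882, Psych 6/21≈0.286.
Take all of Ortho (8 nurse-hours, value 59) ; 28 nurse-hours left.
All 9 nurse-hours of Burn fit (value 40) ; 19 remain.
19 nurse-hours left: a 19/25 share of Neuro gives 46×19/25 = 34.96.
Total value = 133.96.

133.96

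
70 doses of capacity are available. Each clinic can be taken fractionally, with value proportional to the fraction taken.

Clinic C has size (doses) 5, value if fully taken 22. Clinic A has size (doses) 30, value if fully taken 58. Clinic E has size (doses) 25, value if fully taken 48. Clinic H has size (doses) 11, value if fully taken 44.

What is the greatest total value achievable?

170.08

Rank by value-to-size ratio: Clinic C 22/5≈4.4, Clinic H 44/11≈4, Clinic A 58/30≈1.93, Clinic E 48/25≈1.92.
Clinic C: take in full, 5 doses for value 22 ; 65 left.
Clinic H: take in full, 11 doses for value 44 ; 54 left.
Clinic A: take in full, 30 doses for value 58 ; 24 left.
Fill the last 24 doses with part of Clinic E: 24/25 of it earns 46.08.
Total value = 170.08.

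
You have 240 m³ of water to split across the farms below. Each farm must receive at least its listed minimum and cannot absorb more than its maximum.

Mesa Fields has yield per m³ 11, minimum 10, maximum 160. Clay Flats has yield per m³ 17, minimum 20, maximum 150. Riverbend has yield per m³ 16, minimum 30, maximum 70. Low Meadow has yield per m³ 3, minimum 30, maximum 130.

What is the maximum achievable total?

Meeting every minimum uses 10+20+30+30 = 90 m³, leaving 150.
Highest yield per m³ first: Clay Flats 17 > Riverbend 16 > Mesa Fields 11 > Low Meadow 3.
Clay Flats takes 130 more to reach its cap of 150 — 20 left.
Riverbend: +20 (room for 40) → 50. Pool exhausted.
Total = 11×10 + 17×150 + 16×50 + 3×30 = 3550.

3550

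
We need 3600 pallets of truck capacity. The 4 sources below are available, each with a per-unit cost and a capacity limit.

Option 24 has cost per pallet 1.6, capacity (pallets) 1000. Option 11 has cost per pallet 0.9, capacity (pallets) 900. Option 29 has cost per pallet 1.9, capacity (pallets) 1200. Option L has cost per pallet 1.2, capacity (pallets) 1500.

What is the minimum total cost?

4590

Use sources in increasing cost order.
Option 11 at 0.9: take all 900 pallets → 2700 still needed.
Option L (1.2): use full 1500 → 1200 pallets to go.
Option 24 at 1.6: take all 1000 pallets → 200 still needed.
Option 29 at 1.9: take 200 of its 1200 → requirement met.
Cost = 900×0.9 + 1500×1.2 + 1000×1.6 + 200×1.9 = 4590.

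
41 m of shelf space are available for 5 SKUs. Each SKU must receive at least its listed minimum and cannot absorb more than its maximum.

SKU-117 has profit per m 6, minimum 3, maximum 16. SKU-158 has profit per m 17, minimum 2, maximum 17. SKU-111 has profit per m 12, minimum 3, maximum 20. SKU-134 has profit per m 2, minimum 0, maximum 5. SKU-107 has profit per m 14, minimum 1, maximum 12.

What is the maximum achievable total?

Meeting every minimum uses 3+2+3+0+1 = 9 m, leaving 32.
Highest profit per m first: SKU-158 17 > SKU-107 14 > SKU-111 12 > SKU-117 6 > SKU-134 2.
SKU-158: +15 to 17 (cap) → 17 left.
SKU-107: +11 to 12 (cap) → 6 left.
SKU-111 has room for 17 more but only 6 remain, so it gets 9.
Total = 6×3 + 17×17 + 12×9 + 14×12 = 583.

583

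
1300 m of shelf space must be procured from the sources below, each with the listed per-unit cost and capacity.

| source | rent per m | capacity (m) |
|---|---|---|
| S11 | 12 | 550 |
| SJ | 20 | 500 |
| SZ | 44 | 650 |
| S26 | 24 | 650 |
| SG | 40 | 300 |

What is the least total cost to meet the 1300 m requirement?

Use sources in increasing cost order.
S11 (12): use full 550 — 750 m to go.
SJ (20): use full 500 — 250 m to go.
S26 (24): take the remaining 250 — done.
SG, SZ: unused.
Cost = 550×12 + 500×20 + 250×24 = 22600.

22600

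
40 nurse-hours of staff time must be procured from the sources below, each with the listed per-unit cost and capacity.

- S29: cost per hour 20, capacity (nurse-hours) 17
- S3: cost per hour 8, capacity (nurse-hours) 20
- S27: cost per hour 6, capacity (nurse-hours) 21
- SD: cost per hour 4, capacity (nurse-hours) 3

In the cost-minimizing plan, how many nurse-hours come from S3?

Use sources in increasing cost order.
SD (4): use full 3 — 37 nurse-hours to go.
S27 (6): use full 21 — 16 nurse-hours to go.
S3 (8): take the remaining 16 — done.
S29: unused.

16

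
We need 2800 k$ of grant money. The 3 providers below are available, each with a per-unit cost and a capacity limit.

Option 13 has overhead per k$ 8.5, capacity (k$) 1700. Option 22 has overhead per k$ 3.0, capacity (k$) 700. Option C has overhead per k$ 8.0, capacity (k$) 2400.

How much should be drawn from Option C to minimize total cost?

Fill from the cheapest provider first.
Take 700 from Option 22 at 3.0 → need 2100 more.
Option C at 8.0: take 2100 of its 2400 → requirement met.
Option 13: unused.

2100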